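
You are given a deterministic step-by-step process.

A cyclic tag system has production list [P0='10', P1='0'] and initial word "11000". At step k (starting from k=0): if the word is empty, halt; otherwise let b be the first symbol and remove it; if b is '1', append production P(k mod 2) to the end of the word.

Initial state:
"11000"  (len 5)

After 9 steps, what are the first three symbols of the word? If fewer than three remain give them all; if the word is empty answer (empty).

k=0  "11000"  (len 5)
k=1  "100010"  (len 6)
k=2  "000100"  (len 6)
k=3  "00100"  (len 5)
k=4  "0100"  (len 4)
k=5  "100"  (len 3)
k=6  "000"  (len 3)
k=7  "00"  (len 2)
k=8  "0"  (len 1)
k=9  (halted — word empty)

(empty)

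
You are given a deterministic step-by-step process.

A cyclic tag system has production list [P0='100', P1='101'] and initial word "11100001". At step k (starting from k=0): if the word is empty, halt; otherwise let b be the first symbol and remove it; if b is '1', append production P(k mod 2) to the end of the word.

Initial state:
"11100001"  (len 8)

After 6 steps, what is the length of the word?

t=0: "11100001"  (len 8)
t=1: "1100001100"  (len 10)
t=2: "100001100101"  (len 12)
t=3: "00001100101100"  (len 14)
t=4: "0001100101100"  (len 13)
t=5: "001100101100"  (len 12)
t=6: "01100101100"  (len 11)

11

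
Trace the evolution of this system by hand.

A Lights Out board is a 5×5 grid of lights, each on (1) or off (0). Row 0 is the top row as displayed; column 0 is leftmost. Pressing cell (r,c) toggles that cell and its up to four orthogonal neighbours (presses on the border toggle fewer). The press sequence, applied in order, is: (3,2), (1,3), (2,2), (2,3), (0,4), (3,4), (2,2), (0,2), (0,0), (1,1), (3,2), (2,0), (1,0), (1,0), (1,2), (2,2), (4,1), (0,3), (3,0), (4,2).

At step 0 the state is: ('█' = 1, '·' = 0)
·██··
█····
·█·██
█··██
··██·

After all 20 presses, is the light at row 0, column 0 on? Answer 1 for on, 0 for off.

gen 0: ·██··
█····
·█·██
█··██
··██·
gen 1: ·██··
█····
·████
███·█
···█·
gen 2: ·███·
█·███
·██·█
███·█
···█·
gen 3: ·███·
█··██
···██
██··█
···█·
gen 4: ·███·
█···█
··█··
██·██
···█·
gen 5: ·██·█
█····
··█··
██·██
···█·
gen 6: ·██·█
█····
··█·█
██···
···██
gen 7: ·██·█
█·█··
·█·██
███··
···██
gen 8: ···██
█····
·█·██
███··
···██
gen 9: ██·██
·····
·█·██
███··
···██
gen 10: █··██
███··
···██
███··
···██
gen 11: █··██
███··
··███
█··█·
··███
gen 12: █··██
·██··
█████
···█·
··███
gen 13: ···██
█·█··
·████
···█·
··███
gen 14: █··██
·██··
█████
···█·
··███
gen 15: █·███
···█·
██·██
···█·
··███
gen 16: █·███
··██·
█·█·█
··██·
··███
gen 17: █·███
··██·
█·█·█
·███·
██·██
gen 18: █····
··█··
█·█·█
·███·
██·██
gen 19: █····
··█··
··█·█
█·██·
·█·██
gen 20: █····
··█··
··█·█
█··█·
··█·█

1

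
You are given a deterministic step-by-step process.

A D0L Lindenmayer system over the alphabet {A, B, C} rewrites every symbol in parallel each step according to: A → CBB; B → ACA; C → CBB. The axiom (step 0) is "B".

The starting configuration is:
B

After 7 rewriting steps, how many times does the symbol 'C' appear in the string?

729

t=0: B
t=1: ACA
t=2: CBBCBBCBB
t=3: CBBACAACACBBACAACACBBACAACA
t=4: CBBACAACACBBCBBCBBCBBCBBCBBCBBACAACACBBCBBCBBCBBCBBCBBCBBACAACACBBCBBCBBCBBCBBCBB
t=5: CBBACAACACBBCBBCBBCBBCBBCBBCBBACAACACBBACAACACBBACAACACBBA…BCBBCBBACAACACBBACAACACBBACAACACBBACAACACBBACAACACBBACAACA  (len 243)
t=6: CBBACAACACBBCBBCBBCBBCBBCBBCBBACAACACBBACAACACBBACAACACBBA…BCBBCBBACAACACBBCBBCBBCBBCBBCBBCBBACAACACBBCBBCBBCBBCBBCBB  (len 729)
t=7: CBBACAACACBBCBBCBBCBBCBBCBBCBBACAACACBBACAACACBBACAACACBBA…BCBBCBBACAACACBBACAACACBBACAACACBBACAACACBBACAACACBBACAACA  (len 2187)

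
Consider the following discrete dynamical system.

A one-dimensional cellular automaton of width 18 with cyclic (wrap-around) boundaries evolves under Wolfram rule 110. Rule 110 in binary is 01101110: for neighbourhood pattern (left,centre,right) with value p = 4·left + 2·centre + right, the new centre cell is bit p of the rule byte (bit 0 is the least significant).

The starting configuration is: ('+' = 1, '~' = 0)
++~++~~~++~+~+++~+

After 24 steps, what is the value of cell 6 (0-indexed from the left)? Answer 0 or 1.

0

t=0: ++~++~~~++~+~+++~+
t=1: ~++++~~+++++++~+++
t=2: ++~~+~++~~~~~+++~+
t=3: ~+~+++++~~~~++~+++
t=4: ++++~~~+~~~+++++~+
t=5: ~~~+~~++~~++~~~+++
t=6: ~~++~+++~+++~~++~+
t=7: ~+++++~+++~+~+++++
t=8: ++~~~+++~+++++~~~+
t=9: ~+~~++~+++~~~+~~++
t=10: ++~+++++~+~~++~+++
t=11: ~+++~~~+++~+++++~~
t=12: ++~+~~++~+++~~~+~~
t=13: ++++~+++++~+~~++~+
t=14: ~~~+++~~~+++~+++++
t=15: ~~++~+~~++~+++~~~+
t=16: ~+++++~+++++~+~~++
t=17: ++~~~+++~~~+++~+++
t=18: ~+~~++~+~~++~+++~~
t=19: ++~+++++~+++++~+~~
t=20: ++++~~~+++~~~+++~+
t=21: ~~~+~~++~+~~++~+++
t=22: ~~++~+++++~+++++~+
t=23: ~+++++~~~+++~~~+++
t=24: ++~~~+~~++~+~~++~+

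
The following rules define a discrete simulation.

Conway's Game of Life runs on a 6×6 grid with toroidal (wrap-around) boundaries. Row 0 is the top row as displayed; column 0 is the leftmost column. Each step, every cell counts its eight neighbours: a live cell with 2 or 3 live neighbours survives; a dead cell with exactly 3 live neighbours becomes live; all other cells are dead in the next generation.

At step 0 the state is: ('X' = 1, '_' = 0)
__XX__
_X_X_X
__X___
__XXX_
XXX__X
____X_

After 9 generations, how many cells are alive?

gen 0: __XX__
_X_X_X
__X___
__XXX_
XXX__X
____X_
gen 1: __XX__
_X_XX_
_X____
X___XX
XXX__X
X___XX
gen 2: XXX___
_X_XX_
_XXX__
__X_X_
___X__
____X_
gen 3: XXX_XX
____X_
_X____
_X__X_
___XX_
_XXX__
gen 4: X___XX
__XXX_
______
__XXX_
_X__X_
______
gen 5: ____XX
___XX_
______
__XXX_
__X_X_
X___X_
gen 6: ______
___XXX
__X___
__X_X_
_XX_X_
____X_
gen 7: ___X_X
___XX_
__X__X
__X___
_XX_XX
___X__
gen 8: __XX__
__XX_X
__X_X_
X_X_XX
_XX_X_
X__X_X
gen 9: XX___X
_X____
X_X___
X_X_X_
__X___
X____X

12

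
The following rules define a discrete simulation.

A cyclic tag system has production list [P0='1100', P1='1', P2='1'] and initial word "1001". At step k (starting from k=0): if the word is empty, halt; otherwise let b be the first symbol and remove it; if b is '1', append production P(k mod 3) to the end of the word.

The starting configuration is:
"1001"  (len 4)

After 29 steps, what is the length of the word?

10

0) "1001"  (len 4)
1) "0011100"  (len 7)
2) "011100"  (len 6)
3) "11100"  (len 5)
4) "11001100"  (len 8)
5) "10011001"  (len 8)
6) "00110011"  (len 8)
7) "0110011"  (len 7)
8) "110011"  (len 6)
9) "100111"  (len 6)
10) "001111100"  (len 9)
11) "01111100"  (len 8)
12) "1111100"  (len 7)
13) "1111001100"  (len 10)
14) "1110011001"  (len 10)
15) "1100110011"  (len 10)
16) "1001100111100"  (len 13)
17) "0011001111001"  (len 13)
18) "011001111001"  (len 12)
19) "11001111001"  (len 11)
20) "10011110011"  (len 11)
21) "00111100111"  (len 11)
22) "0111100111"  (len 10)
23) "111100111"  (len 9)
24) "111001111"  (len 9)
25) "110011111100"  (len 12)
26) "100111111001"  (len 12)
27) "001111110011"  (len 12)
28) "01111110011"  (len 11)
29) "1111110011"  (len 10)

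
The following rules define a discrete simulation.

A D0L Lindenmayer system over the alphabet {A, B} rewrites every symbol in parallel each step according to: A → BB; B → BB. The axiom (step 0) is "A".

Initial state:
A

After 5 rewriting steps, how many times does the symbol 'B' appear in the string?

t=0: A
t=1: BB
t=2: BBBB
t=3: BBBBBBBB
t=4: BBBBBBBBBBBBBBBB
t=5: BBBBBBBBBBBBBBBBBBBBBBBBBBBBBBBB

32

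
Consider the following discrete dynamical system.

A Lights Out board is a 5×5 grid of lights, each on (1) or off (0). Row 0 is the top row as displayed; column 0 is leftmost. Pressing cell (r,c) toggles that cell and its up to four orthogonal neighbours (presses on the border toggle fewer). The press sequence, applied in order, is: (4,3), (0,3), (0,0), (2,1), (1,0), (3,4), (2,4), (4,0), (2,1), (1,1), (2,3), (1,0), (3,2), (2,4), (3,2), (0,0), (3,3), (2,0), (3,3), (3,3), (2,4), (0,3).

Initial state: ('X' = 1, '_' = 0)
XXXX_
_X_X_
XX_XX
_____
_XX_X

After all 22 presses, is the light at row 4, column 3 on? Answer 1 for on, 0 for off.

0

k=0  XXXX_
_X_X_
XX_XX
_____
_XX_X
k=1  XXXX_
_X_X_
XX_XX
___X_
_X_X_
k=2  XX__X
_X___
XX_XX
___X_
_X_X_
k=3  ____X
XX___
XX_XX
___X_
_X_X_
k=4  ____X
X____
__XXX
_X_X_
_X_X_
k=5  X___X
_X___
X_XXX
_X_X_
_X_X_
k=6  X___X
_X___
X_XX_
_X__X
_X_XX
k=7  X___X
_X__X
X_X_X
_X___
_X_XX
k=8  X___X
_X__X
X_X_X
XX___
X__XX
k=9  X___X
____X
_X__X
X____
X__XX
k=10  XX__X
XXX_X
____X
X____
X__XX
k=11  XX__X
XXXXX
__XX_
X__X_
X__XX
k=12  _X__X
__XXX
X_XX_
X__X_
X__XX
k=13  _X__X
__XXX
X__X_
XXX__
X_XXX
k=14  _X__X
__XX_
X___X
XXX_X
X_XXX
k=15  _X__X
__XX_
X_X_X
X__XX
X__XX
k=16  X___X
X_XX_
X_X_X
X__XX
X__XX
k=17  X___X
X_XX_
X_XXX
X_X__
X___X
k=18  X___X
__XX_
_XXXX
__X__
X___X
k=19  X___X
__XX_
_XX_X
___XX
X__XX
k=20  X___X
__XX_
_XXXX
__X__
X___X
k=21  X___X
__XXX
_XX__
__X_X
X___X
k=22  X_XX_
__X_X
_XX__
__X_X
X___X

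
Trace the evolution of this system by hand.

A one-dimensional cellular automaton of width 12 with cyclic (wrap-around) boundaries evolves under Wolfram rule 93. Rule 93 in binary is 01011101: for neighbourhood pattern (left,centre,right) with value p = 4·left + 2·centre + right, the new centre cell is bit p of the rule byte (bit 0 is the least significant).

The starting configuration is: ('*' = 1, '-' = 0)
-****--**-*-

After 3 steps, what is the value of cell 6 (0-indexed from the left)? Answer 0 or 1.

[0] -****--**-*-
[1] -*--**-**-**
[2] -**-**-**-**
[3] -**-**-**-**

0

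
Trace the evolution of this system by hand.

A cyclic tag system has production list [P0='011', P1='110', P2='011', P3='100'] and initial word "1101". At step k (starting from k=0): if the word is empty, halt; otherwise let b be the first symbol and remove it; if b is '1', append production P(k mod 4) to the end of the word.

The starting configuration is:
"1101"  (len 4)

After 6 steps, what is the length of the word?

k=0  "1101"  (len 4)
k=1  "101011"  (len 6)
k=2  "01011110"  (len 8)
k=3  "1011110"  (len 7)
k=4  "011110100"  (len 9)
k=5  "11110100"  (len 8)
k=6  "1110100110"  (len 10)

10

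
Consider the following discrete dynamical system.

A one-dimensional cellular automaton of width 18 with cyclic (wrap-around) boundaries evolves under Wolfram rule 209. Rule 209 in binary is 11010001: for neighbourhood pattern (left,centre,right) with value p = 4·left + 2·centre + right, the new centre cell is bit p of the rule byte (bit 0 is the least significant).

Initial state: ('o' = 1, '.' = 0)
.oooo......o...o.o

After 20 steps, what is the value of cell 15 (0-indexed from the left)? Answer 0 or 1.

1

step 0: .oooo......o...o.o
step 1: ..oooooooo..oo....
step 2: o..oooooooo..ooooo
step 3: oo..oooooooo..oooo
step 4: ooo..oooooooo..ooo
step 5: oooo..oooooooo..oo
step 6: ooooo..oooooooo..o
step 7: oooooo..oooooooo..
step 8: .oooooo..oooooooo.
step 9: ..oooooo..oooooooo
step 10: o..oooooo..ooooooo
step 11: oo..oooooo..oooooo
step 12: ooo..oooooo..ooooo
step 13: oooo..oooooo..oooo
step 14: ooooo..oooooo..ooo
step 15: oooooo..oooooo..oo
step 16: ooooooo..oooooo..o
step 17: oooooooo..oooooo..
step 18: .oooooooo..oooooo.
step 19: ..oooooooo..oooooo
step 20: o..oooooooo..ooooo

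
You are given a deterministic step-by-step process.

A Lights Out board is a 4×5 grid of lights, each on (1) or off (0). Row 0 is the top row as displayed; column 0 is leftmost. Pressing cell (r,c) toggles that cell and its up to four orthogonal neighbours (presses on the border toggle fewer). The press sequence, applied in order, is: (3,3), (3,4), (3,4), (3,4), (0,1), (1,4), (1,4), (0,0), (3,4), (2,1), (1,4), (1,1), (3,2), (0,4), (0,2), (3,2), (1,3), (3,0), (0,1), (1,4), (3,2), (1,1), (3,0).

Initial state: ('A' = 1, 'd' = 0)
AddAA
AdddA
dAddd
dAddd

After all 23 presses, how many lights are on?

7

0) AddAA
AdddA
dAddd
dAddd
1) AddAA
AdddA
dAdAd
dAAAA
2) AddAA
AdddA
dAdAA
dAAdd
3) AddAA
AdddA
dAdAd
dAAAA
4) AddAA
AdddA
dAdAA
dAAdd
5) dAAAA
AAddA
dAdAA
dAAdd
6) dAAAd
AAdAd
dAdAd
dAAdd
7) dAAAA
AAddA
dAdAA
dAAdd
8) AdAAA
dAddA
dAdAA
dAAdd
9) AdAAA
dAddA
dAdAd
dAAAA
10) AdAAA
ddddA
AdAAd
ddAAA
11) AdAAd
dddAd
AdAAA
ddAAA
12) AAAAd
AAAAd
AAAAA
ddAAA
13) AAAAd
AAAAd
AAdAA
dAddA
14) AAAdA
AAAAA
AAdAA
dAddA
15) AddAA
AAdAA
AAdAA
dAddA
16) AddAA
AAdAA
AAAAA
ddAAA
17) AdddA
AAAdd
AAAdA
ddAAA
18) AdddA
AAAdd
dAAdA
AAAAA
19) dAAdA
AdAdd
dAAdA
AAAAA
20) dAAdd
AdAAA
dAAdd
AAAAA
21) dAAdd
AdAAA
dAddd
AdddA
22) ddAdd
dAdAA
ddddd
AdddA
23) ddAdd
dAdAA
Adddd
dAddA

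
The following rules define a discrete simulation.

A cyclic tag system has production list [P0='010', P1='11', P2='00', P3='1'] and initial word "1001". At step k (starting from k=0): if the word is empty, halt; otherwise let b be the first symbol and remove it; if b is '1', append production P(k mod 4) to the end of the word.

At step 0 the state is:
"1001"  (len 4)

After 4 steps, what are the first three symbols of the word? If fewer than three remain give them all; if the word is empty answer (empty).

[0] "1001"  (len 4)
[1] "001010"  (len 6)
[2] "01010"  (len 5)
[3] "1010"  (len 4)
[4] "0101"  (len 4)

010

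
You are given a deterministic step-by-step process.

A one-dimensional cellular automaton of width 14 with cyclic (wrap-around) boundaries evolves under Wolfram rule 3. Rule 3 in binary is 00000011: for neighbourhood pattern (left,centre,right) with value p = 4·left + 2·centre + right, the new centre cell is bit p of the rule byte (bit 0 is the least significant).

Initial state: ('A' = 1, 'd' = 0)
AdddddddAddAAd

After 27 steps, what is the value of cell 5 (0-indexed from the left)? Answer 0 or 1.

1

0) AdddddddAddAAd
1) ddAAAAAAddAddd
2) AAdddddddAddAA
3) dddAAAAAAddAdd
4) AAAdddddddAddA
5) ddddAAAAAAddAd
6) AAAAdddddddAdd
7) dddddAAAAAAddA
8) dAAAAdddddddAd
9) AdddddAAAAAAdd
10) ddAAAAdddddddA
11) dAdddddAAAAAAd
12) AddAAAAddddddd
13) ddAdddddAAAAAA
14) dAddAAAAdddddd
15) AddAdddddAAAAA
16) ddAddAAAAddddd
17) AAddAdddddAAAA
18) dddAddAAAAdddd
19) AAAddAdddddAAA
20) ddddAddAAAAddd
21) AAAAddAdddddAA
22) dddddAddAAAAdd
23) AAAAAddAdddddA
24) ddddddAddAAAAd
25) AAAAAAddAddddd
26) dddddddAddAAAA
27) dAAAAAAddAdddd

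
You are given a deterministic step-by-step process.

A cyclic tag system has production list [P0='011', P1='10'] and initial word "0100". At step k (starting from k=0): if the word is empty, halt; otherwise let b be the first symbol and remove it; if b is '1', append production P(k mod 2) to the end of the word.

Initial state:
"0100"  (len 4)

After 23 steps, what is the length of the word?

11

k=0  "0100"  (len 4)
k=1  "100"  (len 3)
k=2  "0010"  (len 4)
k=3  "010"  (len 3)
k=4  "10"  (len 2)
k=5  "0011"  (len 4)
k=6  "011"  (len 3)
k=7  "11"  (len 2)
k=8  "110"  (len 3)
k=9  "10011"  (len 5)
k=10  "001110"  (len 6)
k=11  "01110"  (len 5)
k=12  "1110"  (len 4)
k=13  "110011"  (len 6)
k=14  "1001110"  (len 7)
k=15  "001110011"  (len 9)
k=16  "01110011"  (len 8)
k=17  "1110011"  (len 7)
k=18  "11001110"  (len 8)
k=19  "1001110011"  (len 10)
k=20  "00111001110"  (len 11)
k=21  "0111001110"  (len 10)
k=22  "111001110"  (len 9)
k=23  "11001110011"  (len 11)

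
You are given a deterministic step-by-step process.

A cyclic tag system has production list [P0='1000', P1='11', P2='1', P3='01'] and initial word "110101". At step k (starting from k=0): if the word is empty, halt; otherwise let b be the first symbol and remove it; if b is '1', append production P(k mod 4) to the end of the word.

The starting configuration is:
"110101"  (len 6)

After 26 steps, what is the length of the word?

20

t=0: "110101"  (len 6)
t=1: "101011000"  (len 9)
t=2: "0101100011"  (len 10)
t=3: "101100011"  (len 9)
t=4: "0110001101"  (len 10)
t=5: "110001101"  (len 9)
t=6: "1000110111"  (len 10)
t=7: "0001101111"  (len 10)
t=8: "001101111"  (len 9)
t=9: "01101111"  (len 8)
t=10: "1101111"  (len 7)
t=11: "1011111"  (len 7)
t=12: "01111101"  (len 8)
t=13: "1111101"  (len 7)
t=14: "11110111"  (len 8)
t=15: "11101111"  (len 8)
t=16: "110111101"  (len 9)
t=17: "101111011000"  (len 12)
t=18: "0111101100011"  (len 13)
t=19: "111101100011"  (len 12)
t=20: "1110110001101"  (len 13)
t=21: "1101100011011000"  (len 16)
t=22: "10110001101100011"  (len 17)
t=23: "01100011011000111"  (len 17)
t=24: "1100011011000111"  (len 16)
t=25: "1000110110001111000"  (len 19)
t=26: "00011011000111100011"  (len 20)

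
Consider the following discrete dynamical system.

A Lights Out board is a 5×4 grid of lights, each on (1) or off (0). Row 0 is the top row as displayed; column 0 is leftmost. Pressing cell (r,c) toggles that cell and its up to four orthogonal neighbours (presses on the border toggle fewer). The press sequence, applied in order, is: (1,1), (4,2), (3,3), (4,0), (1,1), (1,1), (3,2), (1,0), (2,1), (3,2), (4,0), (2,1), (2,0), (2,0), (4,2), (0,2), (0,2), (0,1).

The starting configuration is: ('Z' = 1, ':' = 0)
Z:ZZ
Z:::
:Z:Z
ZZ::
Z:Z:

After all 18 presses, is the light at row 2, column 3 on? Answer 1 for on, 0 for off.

0

t=0: Z:ZZ
Z:::
:Z:Z
ZZ::
Z:Z:
t=1: ZZZZ
:ZZ:
:::Z
ZZ::
Z:Z:
t=2: ZZZZ
:ZZ:
:::Z
ZZZ:
ZZ:Z
t=3: ZZZZ
:ZZ:
::::
ZZ:Z
ZZ::
t=4: ZZZZ
:ZZ:
::::
:Z:Z
::::
t=5: Z:ZZ
Z:::
:Z::
:Z:Z
::::
t=6: ZZZZ
:ZZ:
::::
:Z:Z
::::
t=7: ZZZZ
:ZZ:
::Z:
::Z:
::Z:
t=8: :ZZZ
Z:Z:
Z:Z:
::Z:
::Z:
t=9: :ZZZ
ZZZ:
:Z::
:ZZ:
::Z:
t=10: :ZZZ
ZZZ:
:ZZ:
:::Z
::::
t=11: :ZZZ
ZZZ:
:ZZ:
Z::Z
ZZ::
t=12: :ZZZ
Z:Z:
Z:::
ZZ:Z
ZZ::
t=13: :ZZZ
::Z:
:Z::
:Z:Z
ZZ::
t=14: :ZZZ
Z:Z:
Z:::
ZZ:Z
ZZ::
t=15: :ZZZ
Z:Z:
Z:::
ZZZZ
Z:ZZ
t=16: ::::
Z:::
Z:::
ZZZZ
Z:ZZ
t=17: :ZZZ
Z:Z:
Z:::
ZZZZ
Z:ZZ
t=18: Z::Z
ZZZ:
Z:::
ZZZZ
Z:ZZ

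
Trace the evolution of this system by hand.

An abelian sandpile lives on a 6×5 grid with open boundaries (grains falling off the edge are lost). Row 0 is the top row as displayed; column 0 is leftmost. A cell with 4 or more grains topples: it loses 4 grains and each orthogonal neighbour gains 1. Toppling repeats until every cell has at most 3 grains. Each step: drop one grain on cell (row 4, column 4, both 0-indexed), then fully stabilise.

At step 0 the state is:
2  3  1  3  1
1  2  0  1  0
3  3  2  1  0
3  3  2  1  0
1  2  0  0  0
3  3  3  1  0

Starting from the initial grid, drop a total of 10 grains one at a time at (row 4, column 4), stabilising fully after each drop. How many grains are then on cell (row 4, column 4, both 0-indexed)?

[0] 2  3  1  3  1
1  2  0  1  0
3  3  2  1  0
3  3  2  1  0
1  2  0  0  0
3  3  3  1  0
[1] 2  3  1  3  1
1  2  0  1  0
3  3  2  1  0
3  3  2  1  0
1  2  0  0  1
3  3  3  1  0
[2] 2  3  1  3  1
1  2  0  1  0
3  3  2  1  0
3  3  2  1  0
1  2  0  0  2
3  3  3  1  0
[3] 2  3  1  3  1
1  2  0  1  0
3  3  2  1  0
3  3  2  1  0
1  2  0  0  3
3  3  3  1  0
[4] 2  3  1  3  1
1  2  0  1  0
3  3  2  1  0
3  3  2  1  1
1  2  0  1  0
3  3  3  1  1
[5] 2  3  1  3  1
1  2  0  1  0
3  3  2  1  0
3  3  2  1  1
1  2  0  1  1
3  3  3  1  1
[6] 2  3  1  3  1
1  2  0  1  0
3  3  2  1  0
3  3  2  1  1
1  2  0  1  2
3  3  3  1  1
[7] 2  3  1  3  1
1  2  0  1  0
3  3  2  1  0
3  3  2  1  1
1  2  0  1  3
3  3  3  1  1
[8] 2  3  1  3  1
1  2  0  1  0
3  3  2  1  0
3  3  2  1  2
1  2  0  2  0
3  3  3  1  2
[9] 2  3  1  3  1
1  2  0  1  0
3  3  2  1  0
3  3  2  1  2
1  2  0  2  1
3  3  3  1  2
[10] 2  3  1  3  1
1  2  0  1  0
3  3  2  1  0
3  3  2  1  2
1  2  0  2  2
3  3  3  1  2

2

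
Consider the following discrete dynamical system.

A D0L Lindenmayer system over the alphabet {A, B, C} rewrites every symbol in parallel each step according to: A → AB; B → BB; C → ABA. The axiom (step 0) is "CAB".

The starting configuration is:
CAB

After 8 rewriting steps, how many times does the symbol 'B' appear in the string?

893

k=0  CAB
k=1  ABAABBB
k=2  ABBBABABBBBBBB
k=3  ABBBBBBBABBBABBBBBBBBBBBBBBB
k=4  ABBBBBBBBBBBBBBBABBBBBBBABBBBBBBBBBBBBBBBBBBBBBBBBBBBBBB
k=5  ABBBBBBBBBBBBBBBBBBBBBBBBBBBBBBBABBBBBBBBBBBBBBBABBBBBBBBBBBBBBBBBBBBBBBBBBBBBBBBBBBBBBBBBBBBBBBBBBBBBBBBBBBBBBB
k=6  ABBBBBBBBBBBBBBBBBBBBBBBBBBBBBBBBBBBBBBBBBBBBBBBBBBBBBBBBB…BBBBBBBBBBBBBBBBBBBBBBBBBBBBBBBBBBBBBBBBBBBBBBBBBBBBBBBBBB  (len 224)
k=7  ABBBBBBBBBBBBBBBBBBBBBBBBBBBBBBBBBBBBBBBBBBBBBBBBBBBBBBBBB…BBBBBBBBBBBBBBBBBBBBBBBBBBBBBBBBBBBBBBBBBBBBBBBBBBBBBBBBBB  (len 448)
k=8  ABBBBBBBBBBBBBBBBBBBBBBBBBBBBBBBBBBBBBBBBBBBBBBBBBBBBBBBBB…BBBBBBBBBBBBBBBBBBBBBBBBBBBBBBBBBBBBBBBBBBBBBBBBBBBBBBBBBB  (len 896)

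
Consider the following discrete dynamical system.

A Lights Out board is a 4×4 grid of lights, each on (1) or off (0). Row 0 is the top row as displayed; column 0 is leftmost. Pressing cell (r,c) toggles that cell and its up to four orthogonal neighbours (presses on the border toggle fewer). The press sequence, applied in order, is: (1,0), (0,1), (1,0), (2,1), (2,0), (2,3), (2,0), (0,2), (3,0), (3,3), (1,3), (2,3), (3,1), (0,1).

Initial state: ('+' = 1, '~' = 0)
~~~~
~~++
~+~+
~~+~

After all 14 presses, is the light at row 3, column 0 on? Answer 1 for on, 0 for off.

0

gen 0: ~~~~
~~++
~+~+
~~+~
gen 1: +~~~
++++
++~+
~~+~
gen 2: ~++~
+~++
++~+
~~+~
gen 3: +++~
~+++
~+~+
~~+~
gen 4: +++~
~~++
+~++
~++~
gen 5: +++~
+~++
~+++
+++~
gen 6: +++~
+~+~
~+~~
++++
gen 7: +++~
~~+~
+~~~
~+++
gen 8: +~~+
~~~~
+~~~
~+++
gen 9: +~~+
~~~~
~~~~
+~++
gen 10: +~~+
~~~~
~~~+
+~~~
gen 11: +~~~
~~++
~~~~
+~~~
gen 12: +~~~
~~+~
~~++
+~~+
gen 13: +~~~
~~+~
~+++
~+++
gen 14: ~++~
~++~
~+++
~+++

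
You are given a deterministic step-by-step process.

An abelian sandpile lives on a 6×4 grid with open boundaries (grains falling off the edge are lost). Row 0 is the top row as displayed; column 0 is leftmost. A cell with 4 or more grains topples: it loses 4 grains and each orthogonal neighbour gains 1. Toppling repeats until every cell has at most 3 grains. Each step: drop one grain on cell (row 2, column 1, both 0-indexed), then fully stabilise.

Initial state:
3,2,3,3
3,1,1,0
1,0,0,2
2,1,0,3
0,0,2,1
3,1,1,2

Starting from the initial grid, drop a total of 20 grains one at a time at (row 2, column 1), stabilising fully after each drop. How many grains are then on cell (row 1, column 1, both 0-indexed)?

3

[0] 3,2,3,3
3,1,1,0
1,0,0,2
2,1,0,3
0,0,2,1
3,1,1,2
[1] 3,2,3,3
3,1,1,0
1,1,0,2
2,1,0,3
0,0,2,1
3,1,1,2
[2] 3,2,3,3
3,1,1,0
1,2,0,2
2,1,0,3
0,0,2,1
3,1,1,2
[3] 3,2,3,3
3,1,1,0
1,3,0,2
2,1,0,3
0,0,2,1
3,1,1,2
[4] 3,2,3,3
3,2,1,0
2,0,1,2
2,2,0,3
0,0,2,1
3,1,1,2
[5] 3,2,3,3
3,2,1,0
2,1,1,2
2,2,0,3
0,0,2,1
3,1,1,2
[6] 3,2,3,3
3,2,1,0
2,2,1,2
2,2,0,3
0,0,2,1
3,1,1,2
[7] 3,2,3,3
3,2,1,0
2,3,1,2
2,2,0,3
0,0,2,1
3,1,1,2
[8] 3,2,3,3
3,3,1,0
3,0,2,2
2,3,0,3
0,0,2,1
3,1,1,2
[9] 3,2,3,3
3,3,1,0
3,1,2,2
2,3,0,3
0,0,2,1
3,1,1,2
[10] 3,2,3,3
3,3,1,0
3,2,2,2
2,3,0,3
0,0,2,1
3,1,1,2
[11] 3,2,3,3
3,3,1,0
3,3,2,2
2,3,0,3
0,0,2,1
3,1,1,2
[12] 1,1,1,0
2,2,3,1
2,3,3,2
0,1,1,3
1,1,2,1
3,1,1,2
[13] 1,2,2,0
3,0,1,2
3,2,1,3
0,2,2,3
1,1,2,1
3,1,1,2
[14] 1,2,2,0
3,0,1,2
3,3,1,3
0,2,2,3
1,1,2,1
3,1,1,2
[15] 2,2,2,0
0,2,1,2
1,1,2,3
1,3,2,3
1,1,2,1
3,1,1,2
[16] 2,2,2,0
0,2,1,2
1,2,2,3
1,3,2,3
1,1,2,1
3,1,1,2
[17] 2,2,2,0
0,2,1,2
1,3,2,3
1,3,2,3
1,1,2,1
3,1,1,2
[18] 2,2,2,0
0,3,1,2
2,1,3,3
2,0,3,3
1,2,2,1
3,1,1,2
[19] 2,2,2,0
0,3,1,2
2,2,3,3
2,0,3,3
1,2,2,1
3,1,1,2
[20] 2,2,2,0
0,3,1,2
2,3,3,3
2,0,3,3
1,2,2,1
3,1,1,2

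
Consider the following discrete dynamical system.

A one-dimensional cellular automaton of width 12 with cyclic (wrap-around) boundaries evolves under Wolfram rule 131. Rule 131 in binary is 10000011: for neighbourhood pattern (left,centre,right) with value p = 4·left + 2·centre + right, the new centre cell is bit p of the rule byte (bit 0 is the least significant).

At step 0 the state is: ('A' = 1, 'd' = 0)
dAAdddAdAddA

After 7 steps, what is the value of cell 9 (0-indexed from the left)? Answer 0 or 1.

gen 0: dAAdddAdAddA
gen 1: ddddAAddddAd
gen 2: AAAAdddAAAdd
gen 3: dAAddAAdAddA
gen 4: ddddAdddddAd
gen 5: AAAAddAAAAdd
gen 6: dAAddAdAAddA
gen 7: ddddAdddddAd

0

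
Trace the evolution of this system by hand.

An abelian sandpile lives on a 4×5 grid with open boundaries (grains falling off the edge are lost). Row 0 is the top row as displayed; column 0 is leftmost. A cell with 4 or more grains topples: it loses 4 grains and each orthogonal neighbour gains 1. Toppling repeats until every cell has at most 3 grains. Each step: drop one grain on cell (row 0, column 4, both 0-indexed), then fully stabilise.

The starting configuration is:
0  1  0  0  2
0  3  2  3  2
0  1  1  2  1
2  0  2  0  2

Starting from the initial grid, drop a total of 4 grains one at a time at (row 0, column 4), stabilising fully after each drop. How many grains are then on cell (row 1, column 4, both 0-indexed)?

3

0) 0  1  0  0  2
0  3  2  3  2
0  1  1  2  1
2  0  2  0  2
1) 0  1  0  0  3
0  3  2  3  2
0  1  1  2  1
2  0  2  0  2
2) 0  1  0  1  0
0  3  2  3  3
0  1  1  2  1
2  0  2  0  2
3) 0  1  0  1  1
0  3  2  3  3
0  1  1  2  1
2  0  2  0  2
4) 0  1  0  1  2
0  3  2  3  3
0  1  1  2  1
2  0  2  0  2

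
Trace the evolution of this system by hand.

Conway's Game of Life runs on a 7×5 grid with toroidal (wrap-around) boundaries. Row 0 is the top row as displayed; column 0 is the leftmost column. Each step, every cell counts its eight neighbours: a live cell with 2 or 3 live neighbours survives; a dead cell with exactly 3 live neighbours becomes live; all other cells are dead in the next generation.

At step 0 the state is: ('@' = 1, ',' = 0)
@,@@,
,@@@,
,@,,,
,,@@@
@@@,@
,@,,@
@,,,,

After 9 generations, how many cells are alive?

14

k=0  @,@@,
,@@@,
,@,,,
,,@@@
@@@,@
,@,,@
@,,,,
k=1  @,,@,
@,,@@
@@,,@
,,,,@
,,,,,
,,@@@
@,@@,
k=2  @,,,,
,,@@,
,@,,,
,,,,@
,,,,@
,@@,@
@,,,,
k=3  ,@,,@
,@@,,
,,@@,
@,,,,
,,,,@
,@,@@
@,,,@
k=4  ,@@@@
@@,,,
,,@@,
,,,@@
,,,@@
,,,@,
,@@,,
k=5  ,,,@@
@,,,,
@@@@,
,,,,,
,,@,,
,,,@@
@@,,@
k=6  ,@,@,
@,,,,
@@@,@
,,,@,
,,,@,
,@@@@
,,@,,
k=7  ,@@,,
,,,@,
@@@@@
@@,@,
,,,,,
,@,,@
@,,,@
k=8  @@@@@
,,,,,
,,,,,
,,,@,
,@@,@
,,,,@
,,@@@
k=9  @@,,,
@@@@@
,,,,,
,,@@,
@,@,@
,@,,@
,,,,,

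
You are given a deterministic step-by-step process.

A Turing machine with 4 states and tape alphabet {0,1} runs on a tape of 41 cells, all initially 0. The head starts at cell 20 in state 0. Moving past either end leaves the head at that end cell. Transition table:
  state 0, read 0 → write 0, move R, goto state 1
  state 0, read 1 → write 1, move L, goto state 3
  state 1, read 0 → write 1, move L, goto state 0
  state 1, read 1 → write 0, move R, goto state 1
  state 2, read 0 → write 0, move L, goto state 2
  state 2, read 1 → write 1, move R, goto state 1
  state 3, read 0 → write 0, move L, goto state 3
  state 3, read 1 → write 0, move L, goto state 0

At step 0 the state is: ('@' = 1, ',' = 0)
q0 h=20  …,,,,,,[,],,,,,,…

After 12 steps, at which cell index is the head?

24

gen 0: q0 h=20  …,,,,,,[,],,,,,,…
gen 1: q1 h=21  …,,,,,,[,],,,,,,…
gen 2: q0 h=20  …,,,,,,[,]@,,,,,…
gen 3: q1 h=21  …,,,,,,[@],,,,,,…
gen 4: q1 h=22  …,,,,,,[,],,,,,,…
gen 5: q0 h=21  …,,,,,,[,]@,,,,,…
gen 6: q1 h=22  …,,,,,,[@],,,,,,…
gen 7: q1 h=23  …,,,,,,[,],,,,,,…
gen 8: q0 h=22  …,,,,,,[,]@,,,,,…
gen 9: q1 h=23  …,,,,,,[@],,,,,,…
gen 10: q1 h=24  …,,,,,,[,],,,,,,…
gen 11: q0 h=23  …,,,,,,[,]@,,,,,…
gen 12: q1 h=24  …,,,,,,[@],,,,,,…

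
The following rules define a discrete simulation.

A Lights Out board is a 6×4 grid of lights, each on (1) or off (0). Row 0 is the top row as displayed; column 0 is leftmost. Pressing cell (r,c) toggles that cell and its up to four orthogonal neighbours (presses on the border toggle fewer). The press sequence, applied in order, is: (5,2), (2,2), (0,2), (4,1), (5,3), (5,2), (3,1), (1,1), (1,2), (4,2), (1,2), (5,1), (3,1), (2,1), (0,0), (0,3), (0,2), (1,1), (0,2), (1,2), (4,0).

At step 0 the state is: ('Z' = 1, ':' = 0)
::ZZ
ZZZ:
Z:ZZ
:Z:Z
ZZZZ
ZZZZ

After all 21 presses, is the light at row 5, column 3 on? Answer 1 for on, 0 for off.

gen 0: ::ZZ
ZZZ:
Z:ZZ
:Z:Z
ZZZZ
ZZZZ
gen 1: ::ZZ
ZZZ:
Z:ZZ
:Z:Z
ZZ:Z
Z:::
gen 2: ::ZZ
ZZ::
ZZ::
:ZZZ
ZZ:Z
Z:::
gen 3: :Z::
ZZZ:
ZZ::
:ZZZ
ZZ:Z
Z:::
gen 4: :Z::
ZZZ:
ZZ::
::ZZ
::ZZ
ZZ::
gen 5: :Z::
ZZZ:
ZZ::
::ZZ
::Z:
ZZZZ
gen 6: :Z::
ZZZ:
ZZ::
::ZZ
::::
Z:::
gen 7: :Z::
ZZZ:
Z:::
ZZ:Z
:Z::
Z:::
gen 8: ::::
::::
ZZ::
ZZ:Z
:Z::
Z:::
gen 9: ::Z:
:ZZZ
ZZZ:
ZZ:Z
:Z::
Z:::
gen 10: ::Z:
:ZZZ
ZZZ:
ZZZZ
::ZZ
Z:Z:
gen 11: ::::
::::
ZZ::
ZZZZ
::ZZ
Z:Z:
gen 12: ::::
::::
ZZ::
ZZZZ
:ZZZ
:Z::
gen 13: ::::
::::
Z:::
:::Z
::ZZ
:Z::
gen 14: ::::
:Z::
:ZZ:
:Z:Z
::ZZ
:Z::
gen 15: ZZ::
ZZ::
:ZZ:
:Z:Z
::ZZ
:Z::
gen 16: ZZZZ
ZZ:Z
:ZZ:
:Z:Z
::ZZ
:Z::
gen 17: Z:::
ZZZZ
:ZZ:
:Z:Z
::ZZ
:Z::
gen 18: ZZ::
:::Z
::Z:
:Z:Z
::ZZ
:Z::
gen 19: Z:ZZ
::ZZ
::Z:
:Z:Z
::ZZ
:Z::
gen 20: Z::Z
:Z::
::::
:Z:Z
::ZZ
:Z::
gen 21: Z::Z
:Z::
::::
ZZ:Z
ZZZZ
ZZ::

0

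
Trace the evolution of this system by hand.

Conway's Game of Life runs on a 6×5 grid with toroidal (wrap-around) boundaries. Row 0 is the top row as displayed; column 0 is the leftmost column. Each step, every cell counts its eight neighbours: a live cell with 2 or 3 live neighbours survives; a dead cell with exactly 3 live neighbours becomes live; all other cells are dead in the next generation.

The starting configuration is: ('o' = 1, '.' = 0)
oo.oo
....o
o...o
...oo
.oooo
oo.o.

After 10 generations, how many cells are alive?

8

[0] oo.oo
....o
o...o
...oo
.oooo
oo.o.
[1] .o.o.
.o...
o....
.o...
.o...
.....
[2] ..o..
ooo..
oo...
oo...
.....
..o..
[3] ..oo.
o.o..
....o
oo...
.o...
.....
[4] .ooo.
.oo.o
....o
oo...
oo...
..o..
[5] o....
.o..o
..ooo
.o..o
o.o..
o..o.
[6] oo...
.oo.o
.oo.o
.o..o
o.oo.
o....
[7] ..o.o
....o
....o
....o
o.oo.
o.o..
[8] oo..o
o...o
o..oo
o...o
o.oo.
o.o..
[9] ...o.
.....
.o.o.
..o..
o.oo.
..o..
[10] .....
..o..
..o..
....o
..oo.
.oo.o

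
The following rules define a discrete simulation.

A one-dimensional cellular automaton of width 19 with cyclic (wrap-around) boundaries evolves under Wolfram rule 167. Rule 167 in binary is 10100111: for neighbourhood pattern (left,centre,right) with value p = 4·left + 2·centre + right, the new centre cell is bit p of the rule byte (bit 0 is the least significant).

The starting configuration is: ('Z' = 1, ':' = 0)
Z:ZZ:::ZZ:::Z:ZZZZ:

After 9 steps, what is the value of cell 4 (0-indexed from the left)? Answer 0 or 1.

k=0  Z:ZZ:::ZZ:::Z:ZZZZ:
k=1  ZZ:::ZZ:::ZZZZ:ZZ:Z
k=2  Z::ZZ:::ZZ:ZZ:Z::Z:
k=3  Z:Z:::ZZ::Z::ZZ:ZZZ
k=4  :ZZ:ZZ:::ZZ:Z::Z:ZZ
k=5  Z::Z:::ZZ::ZZ:ZZZ::
k=6  Z:ZZ:ZZ:::Z::Z:Z::Z
k=7  :Z::Z:::ZZZ:ZZZZ:Z:
k=8  ZZ:ZZ:ZZ:Z:Z:ZZ:ZZ:
k=9  ::Z::Z::ZZZZZ::Z::Z

0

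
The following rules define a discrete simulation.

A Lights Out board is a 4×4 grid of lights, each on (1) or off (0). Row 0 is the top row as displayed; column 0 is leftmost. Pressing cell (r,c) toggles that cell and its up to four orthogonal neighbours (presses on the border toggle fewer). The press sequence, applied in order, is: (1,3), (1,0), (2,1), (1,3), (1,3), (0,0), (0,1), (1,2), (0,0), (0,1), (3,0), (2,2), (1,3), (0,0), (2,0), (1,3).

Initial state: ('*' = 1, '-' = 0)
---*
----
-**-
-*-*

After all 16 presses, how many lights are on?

0) ---*
----
-**-
-*-*
1) ----
--**
-***
-*-*
2) *---
****
****
-*-*
3) *---
*-**
---*
---*
4) *--*
*---
----
---*
5) *---
*-**
---*
---*
6) -*--
--**
---*
---*
7) *-*-
-***
---*
---*
8) *---
----
--**
---*
9) -*--
*---
--**
---*
10) *-*-
**--
--**
---*
11) *-*-
**--
*-**
**-*
12) *-*-
***-
**--
****
13) *-**
**-*
**-*
****
14) -***
-*-*
**-*
****
15) -***
**-*
---*
-***
16) -**-
***-
----
-***

8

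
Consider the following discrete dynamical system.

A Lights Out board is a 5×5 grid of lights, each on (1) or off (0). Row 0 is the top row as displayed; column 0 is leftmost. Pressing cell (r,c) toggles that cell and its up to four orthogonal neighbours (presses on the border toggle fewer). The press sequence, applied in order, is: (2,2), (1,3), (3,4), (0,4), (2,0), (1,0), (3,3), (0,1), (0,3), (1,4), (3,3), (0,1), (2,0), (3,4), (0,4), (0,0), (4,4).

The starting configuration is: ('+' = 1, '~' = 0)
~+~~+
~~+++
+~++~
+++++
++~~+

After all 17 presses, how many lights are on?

k=0  ~+~~+
~~+++
+~++~
+++++
++~~+
k=1  ~+~~+
~~~++
++~~~
++~++
++~~+
k=2  ~+~++
~~+~~
++~+~
++~++
++~~+
k=3  ~+~++
~~+~~
++~++
++~~~
++~~~
k=4  ~+~~~
~~+~+
++~++
++~~~
++~~~
k=5  ~+~~~
+~+~+
~~~++
~+~~~
++~~~
k=6  ++~~~
~++~+
+~~++
~+~~~
++~~~
k=7  ++~~~
~++~+
+~~~+
~++++
++~+~
k=8  ~~+~~
~~+~+
+~~~+
~++++
++~+~
k=9  ~~~++
~~+++
+~~~+
~++++
++~+~
k=10  ~~~+~
~~+~~
+~~~~
~++++
++~+~
k=11  ~~~+~
~~+~~
+~~+~
~+~~~
++~~~
k=12  ++++~
~++~~
+~~+~
~+~~~
++~~~
k=13  ++++~
+++~~
~+~+~
++~~~
++~~~
k=14  ++++~
+++~~
~+~++
++~++
++~~+
k=15  +++~+
+++~+
~+~++
++~++
++~~+
k=16  ~~+~+
~++~+
~+~++
++~++
++~~+
k=17  ~~+~+
~++~+
~+~++
++~+~
++~+~

14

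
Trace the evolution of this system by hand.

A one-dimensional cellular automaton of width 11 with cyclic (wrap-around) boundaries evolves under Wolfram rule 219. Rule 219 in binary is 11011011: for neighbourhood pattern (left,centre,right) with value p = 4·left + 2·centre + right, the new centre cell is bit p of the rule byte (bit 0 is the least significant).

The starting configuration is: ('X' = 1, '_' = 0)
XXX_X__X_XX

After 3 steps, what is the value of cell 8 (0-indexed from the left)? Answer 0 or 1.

gen 0: XXX_X__X_XX
gen 1: XXX__XX__XX
gen 2: XXXXXXXXXXX
gen 3: XXXXXXXXXXX

1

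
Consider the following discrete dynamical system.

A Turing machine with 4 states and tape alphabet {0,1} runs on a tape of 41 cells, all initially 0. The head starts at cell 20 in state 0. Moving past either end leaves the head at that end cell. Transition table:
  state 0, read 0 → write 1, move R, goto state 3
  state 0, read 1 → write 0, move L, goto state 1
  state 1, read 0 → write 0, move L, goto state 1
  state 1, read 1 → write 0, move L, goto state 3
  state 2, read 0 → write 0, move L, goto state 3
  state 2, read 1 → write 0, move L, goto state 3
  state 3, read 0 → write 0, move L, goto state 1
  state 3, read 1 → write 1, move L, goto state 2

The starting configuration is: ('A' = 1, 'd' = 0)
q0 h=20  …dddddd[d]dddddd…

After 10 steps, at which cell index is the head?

12

[0] q0 h=20  …dddddd[d]dddddd…
[1] q3 h=21  …dddddA[d]dddddd…
[2] q1 h=20  …dddddd[A]dddddd…
[3] q3 h=19  …dddddd[d]dddddd…
[4] q1 h=18  …dddddd[d]dddddd…
[5] q1 h=17  …dddddd[d]dddddd…
[6] q1 h=16  …dddddd[d]dddddd…
[7] q1 h=15  …dddddd[d]dddddd…
[8] q1 h=14  …dddddd[d]dddddd…
[9] q1 h=13  …dddddd[d]dddddd…
[10] q1 h=12  …dddddd[d]dddddd…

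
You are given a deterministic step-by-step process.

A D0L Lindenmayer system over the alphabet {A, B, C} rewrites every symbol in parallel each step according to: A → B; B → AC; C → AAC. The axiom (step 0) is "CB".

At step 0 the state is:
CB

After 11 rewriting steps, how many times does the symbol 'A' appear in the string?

[0] CB
[1] AACAC
[2] BBAACBAAC
[3] ACACBBAACACBBAAC
[4] BAACBAACACACBBAACBAACACACBBAAC
[5] ACBBAACACBBAACBAACBAACACACBBAACACBBAACBAACBAACACACBBAAC
[6] BAACACACBBAACBAACACACBBAACACBBAACACBBAACBAACBAACACACBBAACBAACACACBBAACACBBAACACBBAACBAACBAACACACBBAAC
[7] ACBBAACBAACBAACACACBBAACACBBAACBAACBAACACACBBAACBAACACACBB…CBAACACACBBAACBAACACACBBAACACBBAACACBBAACBAACBAACACACBBAAC  (len 186)
[8] BAACACACBBAACACBBAACACBBAACBAACBAACACACBBAACBAACACACBBAACA…CBAACACACBBAACBAACACACBBAACACBBAACACBBAACBAACBAACACACBBAAC  (len 342)
[9] ACBBAACBAACBAACACACBBAACBAACACACBBAACBAACACACBBAACACBBAACA…CBAACACACBBAACBAACACACBBAACACBBAACACBBAACBAACBAACACACBBAAC  (len 629)
[10] BAACACACBBAACACBBAACACBBAACBAACBAACACACBBAACACBBAACBAACBAA…CBAACACACBBAACBAACACACBBAACACBBAACACBBAACBAACBAACACACBBAAC  (len 1157)
[11] ACBBAACBAACBAACACACBBAACBAACACACBBAACBAACACACBBAACACBBAACA…CBAACACACBBAACBAACACACBBAACACBBAACACBBAACBAACBAACACACBBAAC  (len 2128)

971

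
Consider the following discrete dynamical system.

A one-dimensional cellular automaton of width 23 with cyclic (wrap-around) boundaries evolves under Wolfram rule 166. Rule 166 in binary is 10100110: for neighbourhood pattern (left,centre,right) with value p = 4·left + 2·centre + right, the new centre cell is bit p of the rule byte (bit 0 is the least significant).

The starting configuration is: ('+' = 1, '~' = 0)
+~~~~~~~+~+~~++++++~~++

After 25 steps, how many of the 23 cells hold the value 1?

k=0  +~~~~~~~+~+~~++++++~~++
k=1  ~~~~~~~++++~+~++++~~+~+
k=2  ~~~~~~+~++~+++~++~~++++
k=3  ~~~~~+++~~+~+~+~~~+~++~
k=4  ~~~~+~+~~++++++~~+++~~~
k=5  ~~~++++~+~++++~~+~+~~~~
k=6  ~~+~++~+++~++~~++++~~~~
k=7  ~+++~~+~+~+~~~+~++~~~~~
k=8  +~+~~++++++~~+++~~~~~~~
k=9  +++~+~++++~~+~+~~~~~~~+
k=10  ++~+++~++~~++++~~~~~~+~
k=11  ~~+~+~+~~~+~++~~~~~~+++
k=12  ~++++++~~+++~~~~~~~+~+~
k=13  +~++++~~+~+~~~~~~~++++~
k=14  ++~++~~++++~~~~~~+~++~+
k=15  +~+~~~+~++~~~~~~+++~~+~
k=16  +++~~+++~~~~~~~+~+~~+++
k=17  ++~~+~+~~~~~~~++++~+~++
k=18  +~~++++~~~~~~+~++~+++~+
k=19  ~~+~++~~~~~~+++~~+~+~+~
k=20  ~+++~~~~~~~+~+~~++++++~
k=21  +~+~~~~~~~++++~+~++++~~
k=22  +++~~~~~~+~++~+++~++~~+
k=23  ++~~~~~~+++~~+~+~+~~~+~
k=24  ~~~~~~~+~+~~++++++~~+++
k=25  ~~~~~~++++~+~++++~~+~+~

11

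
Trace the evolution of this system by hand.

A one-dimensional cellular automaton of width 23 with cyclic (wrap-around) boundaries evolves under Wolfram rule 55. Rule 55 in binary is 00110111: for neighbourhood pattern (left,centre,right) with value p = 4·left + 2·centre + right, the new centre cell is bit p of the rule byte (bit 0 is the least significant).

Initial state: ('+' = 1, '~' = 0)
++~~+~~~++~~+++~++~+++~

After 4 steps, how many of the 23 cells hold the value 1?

k=0  ++~~+~~~++~~+++~++~+++~
k=1  ~~++++++~~++~~~+~~+~~~+
k=2  ++~~~~~~++~~+++++++++++
k=3  ~~++++++~~++~~~~~~~~~~~
k=4  ++~~~~~~++~~+++++++++++

15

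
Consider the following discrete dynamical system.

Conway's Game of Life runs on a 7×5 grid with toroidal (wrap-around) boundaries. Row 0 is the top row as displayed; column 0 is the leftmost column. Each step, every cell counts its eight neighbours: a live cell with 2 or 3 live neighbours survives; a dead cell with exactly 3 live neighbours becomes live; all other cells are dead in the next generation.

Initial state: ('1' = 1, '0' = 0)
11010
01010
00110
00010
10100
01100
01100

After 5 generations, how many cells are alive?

12

step 0: 11010
01010
00110
00010
10100
01100
01100
step 1: 10011
11010
00011
01011
00110
10010
00010
step 2: 11010
01000
01000
10000
11000
00010
10110
step 3: 10010
01000
11000
10000
11001
10010
10010
step 4: 11100
01101
11000
00000
01000
00110
11110
step 5: 00000
00011
11100
11000
00100
10011
10000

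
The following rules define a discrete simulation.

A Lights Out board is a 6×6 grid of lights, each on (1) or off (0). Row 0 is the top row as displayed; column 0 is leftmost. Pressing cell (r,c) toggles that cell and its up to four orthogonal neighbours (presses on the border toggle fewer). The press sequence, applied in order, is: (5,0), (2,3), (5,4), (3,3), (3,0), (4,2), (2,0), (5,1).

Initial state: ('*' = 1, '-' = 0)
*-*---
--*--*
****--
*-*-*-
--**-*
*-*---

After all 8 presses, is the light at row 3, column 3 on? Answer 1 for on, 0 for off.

gen 0: *-*---
--*--*
****--
*-*-*-
--**-*
*-*---
gen 1: *-*---
--*--*
****--
*-*-*-
*-**-*
-**---
gen 2: *-*---
--**-*
**--*-
*-***-
*-**-*
-**---
gen 3: *-*---
--**-*
**--*-
*-***-
*-****
-*****
gen 4: *-*---
--**-*
**-**-
*-----
*-*-**
-*****
gen 5: *-*---
--**-*
-*-**-
-*----
--*-**
-*****
gen 6: *-*---
--**-*
-*-**-
-**---
-*-***
-*-***
gen 7: *-*---
*-**-*
*--**-
***---
-*-***
-*-***
gen 8: *-*---
*-**-*
*--**-
***---
---***
*-****

0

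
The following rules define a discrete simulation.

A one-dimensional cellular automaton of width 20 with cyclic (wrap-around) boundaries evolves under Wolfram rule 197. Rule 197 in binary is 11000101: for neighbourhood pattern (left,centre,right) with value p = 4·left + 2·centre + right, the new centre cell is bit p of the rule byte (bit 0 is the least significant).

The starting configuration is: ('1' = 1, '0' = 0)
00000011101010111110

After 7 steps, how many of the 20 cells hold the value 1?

10

t=0: 00000011101010111110
t=1: 11111001101010011110
t=2: 01111000101010001110
t=3: 00111010101010100110
t=4: 10011010101010100010
t=5: 10001010101010101010
t=6: 10101010101010101010
t=7: 10101010101010101010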